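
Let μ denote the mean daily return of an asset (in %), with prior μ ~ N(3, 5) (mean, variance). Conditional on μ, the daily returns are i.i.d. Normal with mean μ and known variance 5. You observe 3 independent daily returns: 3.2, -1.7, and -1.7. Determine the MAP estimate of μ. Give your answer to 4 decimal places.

n = 3; x̄ = (3.2 + (-1.7) + (-1.7))/3 = -0.2/3 = -1/15 ≈ -0.0667.
For a Normal prior and Normal likelihood with known variance, the posterior is Normal; its mode equals its mean, the precision-weighted average.
Prior precision 1/σ₀² = 1/5 = 0.2; data precision n/σ² = 3/5 = 0.6.
μ̂ = (0.2·3 + 0.6·(-1/15)) / (0.2 + 0.6) = 0.56/0.8 = 0.7000.

μ̂_MAP = 0.7000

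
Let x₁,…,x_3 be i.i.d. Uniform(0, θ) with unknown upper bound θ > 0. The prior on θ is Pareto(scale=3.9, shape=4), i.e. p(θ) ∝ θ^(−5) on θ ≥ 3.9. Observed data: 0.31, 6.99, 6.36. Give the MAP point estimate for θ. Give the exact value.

θ̂_MAP = 6.99

The Uniform(0, θ) likelihood is θ^(−n) for θ ≥ max(xᵢ), zero otherwise. Here max(xᵢ) = 6.99.
Posterior ∝ θ^(−5) · θ^(−3) = θ^(−8) on θ ≥ max(3.9, 6.99) = 6.99.
This density is strictly decreasing in θ, so the posterior mode lies at the lower boundary of the support.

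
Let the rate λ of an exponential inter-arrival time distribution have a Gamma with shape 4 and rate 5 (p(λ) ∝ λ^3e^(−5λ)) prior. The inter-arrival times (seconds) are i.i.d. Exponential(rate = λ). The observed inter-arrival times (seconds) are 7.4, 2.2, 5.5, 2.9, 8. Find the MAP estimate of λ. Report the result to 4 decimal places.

The Exponential(rate=λ) likelihood is ∝ λ^n e^(−λΣtᵢ). Here n = 5 and Σtᵢ = 7.4 + 2.2 + 5.5 + 2.9 + 8 = 26.
Posterior ∝ λ^3e^(−5λ) · λ^5e^(−26λ) = λ^8e^(−31λ), i.e. Gamma(9, 31).
Mode = (a−1)/b = 8/31 ≈ 0.2581.

λ̂_MAP = 0.2581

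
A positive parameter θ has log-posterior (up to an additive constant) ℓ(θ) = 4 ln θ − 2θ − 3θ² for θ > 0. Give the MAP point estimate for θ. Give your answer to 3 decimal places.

θ̂_MAP = 0.667

ℓ'(θ) = 4/θ − 2 − 6θ. Setting this to zero and multiplying by θ: 6θ² + 2θ − 4 = 0.
θ = (−2 + √(2² + 4·6·4)) / (2·6) = (−2 + √100) / 12 = (−2 + 10)/12 = 2/3.
ℓ''(θ) = −4/θ² − 6 < 0, confirming a maximum.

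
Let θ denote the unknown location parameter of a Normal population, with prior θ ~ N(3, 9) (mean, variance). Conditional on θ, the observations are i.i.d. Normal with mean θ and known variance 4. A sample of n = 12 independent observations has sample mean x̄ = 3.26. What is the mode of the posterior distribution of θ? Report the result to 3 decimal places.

n = 12, x̄ = 3.26.
For a Normal prior and Normal likelihood with known variance, the posterior is Normal; its mode equals its mean, the precision-weighted average.
Prior precision 1/σ₀² = 1/9; data precision n/σ² = 12/4 = 3.
θ̂ = ((1/9)·3 + 3·3.26) / (1/9 + 3) = (1517/150)/(28/9) = 4551/1400 ≈ 3.251.

θ̂_MAP = 3.251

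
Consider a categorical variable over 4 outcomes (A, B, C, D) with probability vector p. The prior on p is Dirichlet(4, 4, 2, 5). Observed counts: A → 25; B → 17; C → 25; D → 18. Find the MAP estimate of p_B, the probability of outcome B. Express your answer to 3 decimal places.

The posterior is Dirichlet(αᵢ + nᵢ) = Dirichlet(29, 21, 27, 23).
For a Dirichlet(a₁,…,a_K) with all aᵢ > 1, the mode has j-th component (aⱼ − 1)/(Σaᵢ − K).
Here Σaᵢ = 100 and K = 4, so p_B = (21 − 1)/(100 − 4) = 20/96 ≈ 0.208.

MAP estimate of p_B = 0.208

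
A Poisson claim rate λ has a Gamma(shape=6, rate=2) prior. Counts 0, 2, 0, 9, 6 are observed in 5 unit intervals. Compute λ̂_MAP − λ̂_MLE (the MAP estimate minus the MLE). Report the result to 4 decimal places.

Σxᵢ = 17. Posterior is Gamma(23, 7); MAP = (23−1)/7 = 22/7 ≈ 3.14286.
MLE = x̄ = 17/5 ≈ 3.40000.
Difference = 22/7 − 17/5 = -9/35 ≈ -0.2571.

MAP − MLE = -0.2571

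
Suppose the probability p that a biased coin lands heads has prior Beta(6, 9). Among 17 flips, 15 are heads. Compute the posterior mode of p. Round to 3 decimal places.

p̂_MAP = 0.667

Prior: Beta(6, 9).
Data: 15 successes in 17 trials. The binomial likelihood contributes p^15(1−p)^2, so the posterior is Beta(6+15, 9+2) = Beta(21, 11).
For Beta(a, b) with a, b > 1 the mode is (a−1)/(a+b−2) = 20/30 ≈ 0.667.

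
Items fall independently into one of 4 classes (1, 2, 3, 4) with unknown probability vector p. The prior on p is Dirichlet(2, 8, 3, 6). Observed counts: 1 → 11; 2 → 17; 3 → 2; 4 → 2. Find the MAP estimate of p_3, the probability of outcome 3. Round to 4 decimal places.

MAP estimate: 0.0851

The posterior is Dirichlet(αᵢ + nᵢ) = Dirichlet(13, 25, 5, 8).
For a Dirichlet(a₁,…,a_K) with all aᵢ > 1, the mode has j-th component (aⱼ − 1)/(Σaᵢ − K).
Here Σaᵢ = 51 and K = 4, so p_3 = (5 − 1)/(51 − 4) = 4/47 ≈ 0.0851.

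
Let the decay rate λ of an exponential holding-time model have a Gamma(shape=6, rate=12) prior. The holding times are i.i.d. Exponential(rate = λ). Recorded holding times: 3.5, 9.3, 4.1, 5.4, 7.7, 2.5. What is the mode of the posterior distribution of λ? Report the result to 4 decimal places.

λ̂_MAP = 0.2472

The Exponential(rate=λ) likelihood is ∝ λ^n e^(−λΣtᵢ). Here n = 6 and Σtᵢ = 3.5 + 9.3 + 4.1 + 5.4 + 7.7 + 2.5 = 32.5.
Posterior ∝ λ^5e^(−12λ) · λ^6e^(−32.5λ) = λ^11e^(−44.5λ), i.e. Gamma(12, 44.5).
Mode = (a−1)/b = 11/44.5 ≈ 0.2472.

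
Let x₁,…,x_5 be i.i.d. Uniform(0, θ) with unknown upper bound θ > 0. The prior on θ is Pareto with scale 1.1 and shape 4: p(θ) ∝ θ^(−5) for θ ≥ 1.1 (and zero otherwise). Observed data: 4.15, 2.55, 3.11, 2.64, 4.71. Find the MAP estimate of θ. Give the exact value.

The Uniform(0, θ) likelihood is θ^(−n) for θ ≥ max(xᵢ), zero otherwise. Here max(xᵢ) = 4.71.
Posterior ∝ θ^(−5) · θ^(−5) = θ^(−10) on θ ≥ max(1.1, 4.71) = 4.71.
This density is strictly decreasing in θ, so the posterior mode lies at the lower boundary of the support.

θ̂_MAP = 4.71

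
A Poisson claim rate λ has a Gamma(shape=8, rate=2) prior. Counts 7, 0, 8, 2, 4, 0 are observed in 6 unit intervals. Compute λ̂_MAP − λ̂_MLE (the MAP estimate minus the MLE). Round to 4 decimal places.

MAP − MLE = 0.0000

Σxᵢ = 21. Posterior is Gamma(29, 8); MAP = (29−1)/8 = 28/8 ≈ 3.50000.
MLE = x̄ = 21/6 ≈ 3.50000.
Difference = 28/8 − 21/6 = 0 ≈ 0.0000.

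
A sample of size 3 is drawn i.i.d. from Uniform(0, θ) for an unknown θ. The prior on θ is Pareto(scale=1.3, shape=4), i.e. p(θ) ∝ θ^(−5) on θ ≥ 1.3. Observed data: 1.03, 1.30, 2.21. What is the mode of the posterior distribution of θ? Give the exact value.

θ̂_MAP = 2.21

The Uniform(0, θ) likelihood is θ^(−n) for θ ≥ max(xᵢ), zero otherwise. Here max(xᵢ) = 2.21.
Posterior ∝ θ^(−5) · θ^(−3) = θ^(−8) on θ ≥ max(1.3, 2.21) = 2.21.
This density is strictly decreasing in θ, so the posterior mode lies at the lower boundary of the support.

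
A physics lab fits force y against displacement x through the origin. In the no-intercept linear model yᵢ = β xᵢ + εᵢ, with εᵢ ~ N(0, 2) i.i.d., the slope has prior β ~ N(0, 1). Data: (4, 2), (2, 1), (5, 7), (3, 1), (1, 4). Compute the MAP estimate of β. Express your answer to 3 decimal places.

β̂_MAP = 0.912

log p(β | y) = −Σ(yᵢ − βxᵢ)²/(2·2) − β²/(2·1) + const.
Setting the derivative to zero: Σxᵢ(yᵢ − βxᵢ)/2 − β/1 = 0, so β = Σxᵢyᵢ / (Σxᵢ² + σ²/τ²).
Σxᵢyᵢ = 4·2 + 2·1 + 5·7 + 3·1 + 1·4 = 52; Σxᵢ² = 55; σ²/τ² = 2.
β̂_MAP = 52 / (55 + 2) = 52/57 ≈ 0.912.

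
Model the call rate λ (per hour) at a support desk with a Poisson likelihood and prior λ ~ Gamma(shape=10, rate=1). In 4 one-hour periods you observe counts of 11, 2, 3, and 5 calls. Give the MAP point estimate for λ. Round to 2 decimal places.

Σxᵢ = 11+2+3+5 = 21, with n = 4.
Posterior ∝ λ^9e^(−1λ) · λ^21e^(−4λ) = λ^30e^(−5λ), i.e. Gamma(shape=31, rate=5).
The mode of a Gamma(a, b) with a ≥ 1 (shape–rate) is (a−1)/b = 30/5 ≈ 6.00.

λ̂_MAP = 6.00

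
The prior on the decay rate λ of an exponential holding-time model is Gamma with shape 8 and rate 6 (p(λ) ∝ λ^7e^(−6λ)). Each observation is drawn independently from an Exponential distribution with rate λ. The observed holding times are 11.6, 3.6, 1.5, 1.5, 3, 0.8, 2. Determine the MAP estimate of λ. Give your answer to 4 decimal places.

The Exponential(rate=λ) likelihood is ∝ λ^n e^(−λΣtᵢ). Here n = 7 and Σtᵢ = 11.6 + 3.6 + 1.5 + 1.5 + 3 + 0.8 + 2 = 24.
Posterior ∝ λ^7e^(−6λ) · λ^7e^(−24λ) = λ^14e^(−30λ), i.e. Gamma(15, 30).
Mode = (a−1)/b = 14/30 ≈ 0.4667.

λ̂_MAP = 0.4667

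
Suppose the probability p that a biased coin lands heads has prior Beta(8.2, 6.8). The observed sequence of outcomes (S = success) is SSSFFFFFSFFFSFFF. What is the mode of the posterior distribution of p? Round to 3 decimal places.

Prior: Beta(8.2, 6.8).
Data: 5 successes in 16 trials (from the sequence). The binomial likelihood contributes p^5(1−p)^11, so the posterior is Beta(8.2+5, 6.8+11) = Beta(13.2, 17.8).
For Beta(a, b) with a, b > 1 the mode is (a−1)/(a+b−2) = 12.2/29 ≈ 0.421.

p̂_MAP = 0.421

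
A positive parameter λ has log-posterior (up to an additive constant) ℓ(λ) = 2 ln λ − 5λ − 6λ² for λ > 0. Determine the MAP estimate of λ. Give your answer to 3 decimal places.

λ̂_MAP = 0.250

ℓ'(λ) = 2/λ − 5 − 12λ. Setting this to zero and multiplying by λ: 12λ² + 5λ − 2 = 0.
λ = (−5 + √(5² + 4·12·2)) / (2·12) = (−5 + √121) / 24 = (−5 + 11)/24 = 1/4.
ℓ''(λ) = −2/λ² − 12 < 0, confirming a maximum.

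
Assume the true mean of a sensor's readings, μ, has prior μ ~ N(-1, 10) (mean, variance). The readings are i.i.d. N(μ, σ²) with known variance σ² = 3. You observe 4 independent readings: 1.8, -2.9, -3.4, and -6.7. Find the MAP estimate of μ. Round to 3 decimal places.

n = 4; x̄ = (1.8 + (-2.9) + (-3.4) + (-6.7))/4 = -11.2/4 = -2.8.
For a Normal prior and Normal likelihood with known variance, the posterior is Normal; its mode equals its mean, the precision-weighted average.
Prior precision 1/σ₀² = 1/10 = 0.1; data precision n/σ² = 4/3.
μ̂ = (0.1·(-1) + (4/3)·(-2.8)) / (0.1 + 4/3) = (-23/6)/(43/30) = -115/43 ≈ -2.674.

μ̂_MAP = -2.674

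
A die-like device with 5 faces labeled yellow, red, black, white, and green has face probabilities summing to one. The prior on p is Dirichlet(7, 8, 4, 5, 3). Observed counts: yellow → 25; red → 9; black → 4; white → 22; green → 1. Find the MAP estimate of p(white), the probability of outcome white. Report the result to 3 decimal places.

The posterior is Dirichlet(αᵢ + nᵢ) = Dirichlet(32, 17, 8, 27, 4).
For a Dirichlet(a₁,…,a_K) with all aᵢ > 1, the mode has j-th component (aⱼ − 1)/(Σaᵢ − K).
Here Σaᵢ = 88 and K = 5, so p(white) = (27 − 1)/(88 − 5) = 26/83 ≈ 0.313.

MAP estimate of p(white) = 0.313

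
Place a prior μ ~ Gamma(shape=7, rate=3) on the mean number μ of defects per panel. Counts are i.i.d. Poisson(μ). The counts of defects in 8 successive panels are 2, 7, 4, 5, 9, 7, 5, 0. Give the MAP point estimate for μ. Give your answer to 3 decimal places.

Σxᵢ = 2+7+4+5+9+7+5+0 = 39, with n = 8.
Posterior ∝ μ^6e^(−3μ) · μ^39e^(−8μ) = μ^45e^(−11μ), i.e. Gamma(shape=46, rate=11).
The mode of a Gamma(a, b) with a ≥ 1 (shape–rate) is (a−1)/b = 45/11 ≈ 4.091.

μ̂_MAP = 4.091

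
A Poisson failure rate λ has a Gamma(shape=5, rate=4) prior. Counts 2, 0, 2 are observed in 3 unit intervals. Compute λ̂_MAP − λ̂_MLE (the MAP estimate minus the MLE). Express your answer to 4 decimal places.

Σxᵢ = 4. Posterior is Gamma(9, 7); MAP = (9−1)/7 = 8/7 ≈ 1.14286.
MLE = x̄ = 4/3 ≈ 1.33333.
Difference = 8/7 − 4/3 = -4/21 ≈ -0.1905.

MAP − MLE = -0.1905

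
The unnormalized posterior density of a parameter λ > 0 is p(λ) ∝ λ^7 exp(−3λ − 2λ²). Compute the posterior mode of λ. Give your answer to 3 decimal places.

ℓ'(λ) = 7/λ − 3 − 4λ. Setting this to zero and multiplying by λ: 4λ² + 3λ − 7 = 0.
λ = (−3 + √(3² + 4·4·7)) / (2·4) = (−3 + √121) / 8 = (−3 + 11)/8 = 1.
ℓ''(λ) = −7/λ² − 4 < 0, confirming a maximum.

λ̂_MAP = 1.000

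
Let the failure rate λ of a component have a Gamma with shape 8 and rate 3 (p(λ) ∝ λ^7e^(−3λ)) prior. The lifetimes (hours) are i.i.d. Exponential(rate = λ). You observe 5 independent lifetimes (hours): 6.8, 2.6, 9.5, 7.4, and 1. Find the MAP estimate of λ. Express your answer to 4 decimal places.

λ̂_MAP = 0.3960

The Exponential(rate=λ) likelihood is ∝ λ^n e^(−λΣtᵢ). Here n = 5 and Σtᵢ = 6.8 + 2.6 + 9.5 + 7.4 + 1 = 27.3.
Posterior ∝ λ^7e^(−3λ) · λ^5e^(−27.3λ) = λ^12e^(−30.3λ), i.e. Gamma(13, 30.3).
Mode = (a−1)/b = 12/30.3 ≈ 0.3960.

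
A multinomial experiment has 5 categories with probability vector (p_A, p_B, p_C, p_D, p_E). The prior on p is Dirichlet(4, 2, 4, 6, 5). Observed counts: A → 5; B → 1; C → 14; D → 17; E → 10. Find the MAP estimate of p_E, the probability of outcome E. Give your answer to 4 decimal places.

MAP estimate of p_E = 0.2222

The posterior is Dirichlet(αᵢ + nᵢ) = Dirichlet(9, 3, 18, 23, 15).
For a Dirichlet(a₁,…,a_K) with all aᵢ > 1, the mode has j-th component (aⱼ − 1)/(Σaᵢ − K).
Here Σaᵢ = 68 and K = 5, so p_E = (15 − 1)/(68 − 5) = 14/63 ≈ 0.2222.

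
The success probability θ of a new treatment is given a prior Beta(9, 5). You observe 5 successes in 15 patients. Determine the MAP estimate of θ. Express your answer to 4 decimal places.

Prior: Beta(9, 5).
Data: 5 successes in 15 trials. The binomial likelihood contributes θ^5(1−θ)^10, so the posterior is Beta(9+5, 5+10) = Beta(14, 15).
For Beta(a, b) with a, b > 1 the mode is (a−1)/(a+b−2) = 13/27 ≈ 0.4815.

θ̂_MAP = 0.4815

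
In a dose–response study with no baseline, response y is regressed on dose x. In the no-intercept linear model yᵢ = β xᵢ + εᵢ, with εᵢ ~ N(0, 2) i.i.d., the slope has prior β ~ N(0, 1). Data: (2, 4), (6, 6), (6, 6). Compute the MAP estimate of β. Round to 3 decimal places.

β̂_MAP = 1.026

log p(β | y) = −Σ(yᵢ − βxᵢ)²/(2·2) − β²/(2·1) + const.
Setting the derivative to zero: Σxᵢ(yᵢ − βxᵢ)/2 − β/1 = 0, so β = Σxᵢyᵢ / (Σxᵢ² + σ²/τ²).
Σxᵢyᵢ = 2·4 + 6·6 + 6·6 = 80; Σxᵢ² = 76; σ²/τ² = 2.
β̂_MAP = 80 / (76 + 2) = 80/78 ≈ 1.026.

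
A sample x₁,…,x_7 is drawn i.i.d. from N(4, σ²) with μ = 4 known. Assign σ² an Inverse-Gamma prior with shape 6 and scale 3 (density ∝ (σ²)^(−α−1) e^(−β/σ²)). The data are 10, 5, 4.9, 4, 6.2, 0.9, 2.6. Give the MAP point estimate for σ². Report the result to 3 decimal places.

Sum of squared deviations about the known mean: SS = (10−4)² + (5−4)² + (4.9−4)² + (4−4)² + (6.2−4)² + (0.9−4)² + (2.6−4)² = 54.22.
The Normal likelihood contributes (σ²)^(−n/2) exp(−SS/(2σ²)), so the posterior is Inverse-Gamma(α + n/2, β + SS/2) = Inverse-Gamma(9.5, 30.11).
The mode of Inverse-Gamma(a, b) is b/(a+1) = 30.11/10.5 ≈ 2.868.

σ̂²_MAP = 2.868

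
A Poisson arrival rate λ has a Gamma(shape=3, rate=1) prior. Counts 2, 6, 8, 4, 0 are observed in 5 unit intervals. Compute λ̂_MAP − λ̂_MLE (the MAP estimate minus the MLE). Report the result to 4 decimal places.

MAP − MLE = -0.3333

Σxᵢ = 20. Posterior is Gamma(23, 6); MAP = (23−1)/6 = 22/6 ≈ 3.66667.
MLE = x̄ = 20/5 ≈ 4.00000.
Difference = 22/6 − 20/5 = -1/3 ≈ -0.3333.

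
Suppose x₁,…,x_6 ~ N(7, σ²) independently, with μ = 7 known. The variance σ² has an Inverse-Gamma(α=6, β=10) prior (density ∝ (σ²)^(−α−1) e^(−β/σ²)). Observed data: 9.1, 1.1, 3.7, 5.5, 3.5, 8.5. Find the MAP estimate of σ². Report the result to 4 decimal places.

Sum of squared deviations about the known mean: SS = (9.1−7)² + (1.1−7)² + (3.7−7)² + (5.5−7)² + (3.5−7)² + (8.5−7)² = 66.86.
The Normal likelihood contributes (σ²)^(−n/2) exp(−SS/(2σ²)), so the posterior is Inverse-Gamma(α + n/2, β + SS/2) = Inverse-Gamma(9, 43.43).
The mode of Inverse-Gamma(a, b) is b/(a+1) = 43.43/10 ≈ 4.3430.

σ̂²_MAP = 4.3430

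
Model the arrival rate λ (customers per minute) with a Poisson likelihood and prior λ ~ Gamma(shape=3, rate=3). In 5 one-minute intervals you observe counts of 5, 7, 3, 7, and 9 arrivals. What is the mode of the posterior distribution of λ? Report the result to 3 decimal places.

λ̂_MAP = 4.125

Σxᵢ = 5+7+3+7+9 = 31, with n = 5.
Posterior ∝ λ^2e^(−3λ) · λ^31e^(−5λ) = λ^33e^(−8λ), i.e. Gamma(shape=34, rate=8).
The mode of a Gamma(a, b) with a ≥ 1 (shape–rate) is (a−1)/b = 33/8 ≈ 4.125.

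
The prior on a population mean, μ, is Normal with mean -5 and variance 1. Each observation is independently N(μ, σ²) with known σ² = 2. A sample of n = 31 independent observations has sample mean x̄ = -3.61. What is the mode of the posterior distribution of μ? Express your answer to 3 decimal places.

n = 31, x̄ = -3.61.
For a Normal prior and Normal likelihood with known variance, the posterior is Normal; its mode equals its mean, the precision-weighted average.
Prior precision 1/σ₀² = 1/1 = 1; data precision n/σ² = 31/2 = 15.5.
μ̂ = (1·(-5) + 15.5·(-3.61)) / (1 + 15.5) = (-60.955)/16.5 = -12191/3300 ≈ -3.694.

μ̂_MAP = -3.694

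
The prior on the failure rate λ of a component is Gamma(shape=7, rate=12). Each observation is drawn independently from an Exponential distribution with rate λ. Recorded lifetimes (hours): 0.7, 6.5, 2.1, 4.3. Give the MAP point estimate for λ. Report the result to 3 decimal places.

The Exponential(rate=λ) likelihood is ∝ λ^n e^(−λΣtᵢ). Here n = 4 and Σtᵢ = 0.7 + 6.5 + 2.1 + 4.3 = 13.6.
Posterior ∝ λ^6e^(−12λ) · λ^4e^(−13.6λ) = λ^10e^(−25.6λ), i.e. Gamma(11, 25.6).
Mode = (a−1)/b = 10/25.6 ≈ 0.391.

λ̂_MAP = 0.391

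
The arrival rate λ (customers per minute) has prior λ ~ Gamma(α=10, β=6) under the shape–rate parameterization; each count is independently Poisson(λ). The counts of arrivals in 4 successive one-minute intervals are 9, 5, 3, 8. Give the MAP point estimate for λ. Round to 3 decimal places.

λ̂_MAP = 3.400

Σxᵢ = 9+5+3+8 = 25, with n = 4.
Posterior ∝ λ^9e^(−6λ) · λ^25e^(−4λ) = λ^34e^(−10λ), i.e. Gamma(shape=35, rate=10).
The mode of a Gamma(a, b) with a ≥ 1 (shape–rate) is (a−1)/b = 34/10 ≈ 3.400.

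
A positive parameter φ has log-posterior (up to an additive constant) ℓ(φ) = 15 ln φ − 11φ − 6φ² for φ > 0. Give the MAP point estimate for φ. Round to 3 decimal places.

ℓ'(φ) = 15/φ − 11 − 12φ. Setting this to zero and multiplying by φ: 12φ² + 11φ − 15 = 0.
φ = (−11 + √(11² + 4·12·15)) / (2·12) = (−11 + √841) / 24 = (−11 + 29)/24 = 3/4.
ℓ''(φ) = −15/φ² − 12 < 0, confirming a maximum.

φ̂_MAP = 0.750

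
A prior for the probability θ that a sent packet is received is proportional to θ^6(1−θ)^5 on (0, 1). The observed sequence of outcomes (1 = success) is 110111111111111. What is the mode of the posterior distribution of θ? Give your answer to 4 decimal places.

The prior density ∝ θ^6(1−θ)^5 is the kernel of Beta(7, 6).
Data: 14 successes in 15 trials (from the sequence). The binomial likelihood contributes θ^14(1−θ)^1, so the posterior is Beta(7+14, 6+1) = Beta(21, 7).
For Beta(a, b) with a, b > 1 the mode is (a−1)/(a+b−2) = 20/26 ≈ 0.7692.

θ̂_MAP = 0.7692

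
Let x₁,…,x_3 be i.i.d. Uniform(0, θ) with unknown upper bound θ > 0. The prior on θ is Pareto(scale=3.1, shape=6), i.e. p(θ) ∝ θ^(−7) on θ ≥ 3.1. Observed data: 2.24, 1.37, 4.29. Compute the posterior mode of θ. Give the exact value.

The Uniform(0, θ) likelihood is θ^(−n) for θ ≥ max(xᵢ), zero otherwise. Here max(xᵢ) = 4.29.
Posterior ∝ θ^(−7) · θ^(−3) = θ^(−10) on θ ≥ max(3.1, 4.29) = 4.29.
This density is strictly decreasing in θ, so the posterior mode lies at the lower boundary of the support.

θ̂_MAP = 4.29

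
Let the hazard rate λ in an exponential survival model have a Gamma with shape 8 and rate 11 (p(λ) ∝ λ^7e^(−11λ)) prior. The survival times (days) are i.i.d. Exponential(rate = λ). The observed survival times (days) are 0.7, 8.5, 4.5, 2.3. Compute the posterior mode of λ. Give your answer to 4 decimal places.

The Exponential(rate=λ) likelihood is ∝ λ^n e^(−λΣtᵢ). Here n = 4 and Σtᵢ = 0.7 + 8.5 + 4.5 + 2.3 = 16.
Posterior ∝ λ^7e^(−11λ) · λ^4e^(−16λ) = λ^11e^(−27λ), i.e. Gamma(12, 27).
Mode = (a−1)/b = 11/27 ≈ 0.4074.

λ̂_MAP = 0.4074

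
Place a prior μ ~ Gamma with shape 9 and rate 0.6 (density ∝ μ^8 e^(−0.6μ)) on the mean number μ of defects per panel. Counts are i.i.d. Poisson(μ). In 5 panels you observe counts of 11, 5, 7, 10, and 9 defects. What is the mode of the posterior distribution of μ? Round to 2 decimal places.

Σxᵢ = 11+5+7+10+9 = 42, with n = 5.
Posterior ∝ μ^8e^(−0.6μ) · μ^42e^(−5μ) = μ^50e^(−5.6μ), i.e. Gamma(shape=51, rate=5.6).
The mode of a Gamma(a, b) with a ≥ 1 (shape–rate) is (a−1)/b = 50/5.6 ≈ 8.93.

μ̂_MAP = 8.93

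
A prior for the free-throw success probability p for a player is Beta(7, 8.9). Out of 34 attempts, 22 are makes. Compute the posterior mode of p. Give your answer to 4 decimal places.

Prior: Beta(7, 8.9).
Data: 22 successes in 34 trials. The binomial likelihood contributes p^22(1−p)^12, so the posterior is Beta(7+22, 8.9+12) = Beta(29, 20.9).
For Beta(a, b) with a, b > 1 the mode is (a−1)/(a+b−2) = 28/47.9 ≈ 0.5846.

p̂_MAP = 0.5846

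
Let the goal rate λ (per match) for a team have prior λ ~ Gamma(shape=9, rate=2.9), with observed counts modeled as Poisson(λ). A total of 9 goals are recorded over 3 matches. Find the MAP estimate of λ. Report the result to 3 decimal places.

λ̂_MAP = 2.881

Σxᵢ = 9, n = 3.
Posterior ∝ λ^8e^(−2.9λ) · λ^9e^(−3λ) = λ^17e^(−5.9λ), i.e. Gamma(shape=18, rate=5.9).
The mode of a Gamma(a, b) with a ≥ 1 (shape–rate) is (a−1)/b = 17/5.9 ≈ 2.881.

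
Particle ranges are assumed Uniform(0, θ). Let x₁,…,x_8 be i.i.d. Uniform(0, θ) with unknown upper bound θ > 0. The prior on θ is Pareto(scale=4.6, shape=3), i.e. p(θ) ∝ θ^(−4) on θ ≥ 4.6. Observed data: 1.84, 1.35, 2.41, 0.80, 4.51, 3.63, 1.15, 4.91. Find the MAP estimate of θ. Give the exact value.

The Uniform(0, θ) likelihood is θ^(−n) for θ ≥ max(xᵢ), zero otherwise. Here max(xᵢ) = 4.91.
Posterior ∝ θ^(−4) · θ^(−8) = θ^(−12) on θ ≥ max(4.6, 4.91) = 4.91.
This density is strictly decreasing in θ, so the posterior mode lies at the lower boundary of the support.

θ̂_MAP = 4.91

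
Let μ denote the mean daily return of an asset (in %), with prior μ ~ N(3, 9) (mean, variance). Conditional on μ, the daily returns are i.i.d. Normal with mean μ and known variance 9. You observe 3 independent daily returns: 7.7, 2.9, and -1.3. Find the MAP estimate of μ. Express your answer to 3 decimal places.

n = 3; x̄ = (7.7 + 2.9 + (-1.3))/3 = 9.3/3 = 3.1.
For a Normal prior and Normal likelihood with known variance, the posterior is Normal; its mode equals its mean, the precision-weighted average.
Prior precision 1/σ₀² = 1/9; data precision n/σ² = 3/9 = 1/3.
μ̂ = ((1/9)·3 + (1/3)·3.1) / (1/9 + 1/3) = (41/30)/(4/9) = 3.075.

μ̂_MAP = 3.075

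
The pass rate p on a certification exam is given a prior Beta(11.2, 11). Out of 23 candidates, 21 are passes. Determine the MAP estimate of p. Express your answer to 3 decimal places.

Prior: Beta(11.2, 11).
Data: 21 successes in 23 trials. The binomial likelihood contributes p^21(1−p)^2, so the posterior is Beta(11.2+21, 11+2) = Beta(32.2, 13).
For Beta(a, b) with a, b > 1 the mode is (a−1)/(a+b−2) = 31.2/43.2 ≈ 0.722.

p̂_MAP = 0.722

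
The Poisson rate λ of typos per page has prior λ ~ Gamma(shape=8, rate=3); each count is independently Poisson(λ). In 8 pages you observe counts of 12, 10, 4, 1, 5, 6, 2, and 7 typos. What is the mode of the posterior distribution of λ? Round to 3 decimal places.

λ̂_MAP = 4.909

Σxᵢ = 12+10+4+1+5+6+2+7 = 47, with n = 8.
Posterior ∝ λ^7e^(−3λ) · λ^47e^(−8λ) = λ^54e^(−11λ), i.e. Gamma(shape=55, rate=11).
The mode of a Gamma(a, b) with a ≥ 1 (shape–rate) is (a−1)/b = 54/11 ≈ 4.909.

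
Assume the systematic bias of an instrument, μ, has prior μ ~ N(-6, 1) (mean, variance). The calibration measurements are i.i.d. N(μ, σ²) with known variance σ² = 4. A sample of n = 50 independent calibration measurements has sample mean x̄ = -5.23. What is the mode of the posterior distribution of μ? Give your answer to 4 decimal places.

n = 50, x̄ = -5.23.
For a Normal prior and Normal likelihood with known variance, the posterior is Normal; its mode equals its mean, the precision-weighted average.
Prior precision 1/σ₀² = 1/1 = 1; data precision n/σ² = 50/4 = 12.5.
μ̂ = (1·(-6) + 12.5·(-5.23)) / (1 + 12.5) = (-71.375)/13.5 = -571/108 ≈ -5.2870.

μ̂_MAP = -5.2870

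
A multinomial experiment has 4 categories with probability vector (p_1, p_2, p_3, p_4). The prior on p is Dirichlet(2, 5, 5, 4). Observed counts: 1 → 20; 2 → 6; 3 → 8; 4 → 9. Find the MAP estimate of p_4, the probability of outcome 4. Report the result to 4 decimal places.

The posterior is Dirichlet(αᵢ + nᵢ) = Dirichlet(22, 11, 13, 13).
For a Dirichlet(a₁,…,a_K) with all aᵢ > 1, the mode has j-th component (aⱼ − 1)/(Σaᵢ − K).
Here Σaᵢ = 59 and K = 4, so p_4 = (13 − 1)/(59 − 4) = 12/55 ≈ 0.2182.

MAP estimate: 0.2182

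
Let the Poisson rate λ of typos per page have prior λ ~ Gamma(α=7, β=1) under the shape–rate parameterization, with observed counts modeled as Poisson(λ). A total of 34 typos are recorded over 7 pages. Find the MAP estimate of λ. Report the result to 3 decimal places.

λ̂_MAP = 5.000

Σxᵢ = 34, n = 7.
Posterior ∝ λ^6e^(−1λ) · λ^34e^(−7λ) = λ^40e^(−8λ), i.e. Gamma(shape=41, rate=8).
The mode of a Gamma(a, b) with a ≥ 1 (shape–rate) is (a−1)/b = 40/8 ≈ 5.000.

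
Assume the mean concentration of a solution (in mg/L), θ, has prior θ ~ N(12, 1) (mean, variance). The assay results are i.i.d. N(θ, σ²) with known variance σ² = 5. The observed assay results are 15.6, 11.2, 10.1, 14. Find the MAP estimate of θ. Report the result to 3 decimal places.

n = 4; x̄ = (15.6 + 11.2 + 10.1 + 14)/4 = 50.9/4 = 12.725.
For a Normal prior and Normal likelihood with known variance, the posterior is Normal; its mode equals its mean, the precision-weighted average.
Prior precision 1/σ₀² = 1/1 = 1; data precision n/σ² = 4/5 = 0.8.
θ̂ = (1·12 + 0.8·12.725) / (1 + 0.8) = 22.18/1.8 = 1109/90 ≈ 12.322.

θ̂_MAP = 12.322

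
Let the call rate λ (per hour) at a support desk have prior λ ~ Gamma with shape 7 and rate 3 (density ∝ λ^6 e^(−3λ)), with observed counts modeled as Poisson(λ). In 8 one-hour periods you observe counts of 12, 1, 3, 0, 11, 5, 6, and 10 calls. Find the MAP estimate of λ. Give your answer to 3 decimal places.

λ̂_MAP = 4.909

Σxᵢ = 12+1+3+0+11+5+6+10 = 48, with n = 8.
Posterior ∝ λ^6e^(−3λ) · λ^48e^(−8λ) = λ^54e^(−11λ), i.e. Gamma(shape=55, rate=11).
The mode of a Gamma(a, b) with a ≥ 1 (shape–rate) is (a−1)/b = 54/11 ≈ 4.909.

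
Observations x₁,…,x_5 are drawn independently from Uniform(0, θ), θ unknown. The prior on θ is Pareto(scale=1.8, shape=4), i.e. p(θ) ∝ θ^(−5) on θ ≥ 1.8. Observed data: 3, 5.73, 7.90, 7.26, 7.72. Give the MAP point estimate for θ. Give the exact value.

θ̂_MAP = 7.90

The Uniform(0, θ) likelihood is θ^(−n) for θ ≥ max(xᵢ), zero otherwise. Here max(xᵢ) = 7.90.
Posterior ∝ θ^(−5) · θ^(−5) = θ^(−10) on θ ≥ max(1.8, 7.90) = 7.90.
This density is strictly decreasing in θ, so the posterior mode lies at the lower boundary of the support.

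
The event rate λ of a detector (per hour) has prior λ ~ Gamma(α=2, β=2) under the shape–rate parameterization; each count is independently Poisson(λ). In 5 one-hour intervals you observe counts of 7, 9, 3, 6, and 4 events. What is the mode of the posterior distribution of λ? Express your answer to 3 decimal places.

λ̂_MAP = 4.286

Σxᵢ = 7+9+3+6+4 = 29, with n = 5.
Posterior ∝ λe^(−2λ) · λ^29e^(−5λ) = λ^30e^(−7λ), i.e. Gamma(shape=31, rate=7).
The mode of a Gamma(a, b) with a ≥ 1 (shape–rate) is (a−1)/b = 30/7 ≈ 4.286.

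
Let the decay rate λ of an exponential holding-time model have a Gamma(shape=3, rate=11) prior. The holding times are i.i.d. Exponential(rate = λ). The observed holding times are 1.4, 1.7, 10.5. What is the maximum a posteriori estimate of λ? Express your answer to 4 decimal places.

The Exponential(rate=λ) likelihood is ∝ λ^n e^(−λΣtᵢ). Here n = 3 and Σtᵢ = 1.4 + 1.7 + 10.5 = 13.6.
Posterior ∝ λ^2e^(−11λ) · λ^3e^(−13.6λ) = λ^5e^(−24.6λ), i.e. Gamma(6, 24.6).
Mode = (a−1)/b = 5/24.6 ≈ 0.2033.

λ̂_MAP = 0.2033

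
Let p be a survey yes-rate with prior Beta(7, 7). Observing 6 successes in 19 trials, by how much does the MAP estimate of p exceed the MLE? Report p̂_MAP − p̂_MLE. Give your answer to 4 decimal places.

Posterior is Beta(13, 20); MAP = (13−1)/(33−2) = 12/31 ≈ 0.38710.
MLE ignores the prior: p̂_MLE = k/n = 6/19 ≈ 0.31579.
Difference = 12/31 − 6/19 = 42/589 ≈ 0.0713.

MAP − MLE = 0.0713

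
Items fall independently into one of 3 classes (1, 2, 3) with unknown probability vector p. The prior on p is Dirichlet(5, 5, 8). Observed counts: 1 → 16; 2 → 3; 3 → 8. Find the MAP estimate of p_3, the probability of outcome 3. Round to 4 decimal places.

MAP estimate: 0.3571

The posterior is Dirichlet(αᵢ + nᵢ) = Dirichlet(21, 8, 16).
For a Dirichlet(a₁,…,a_K) with all aᵢ > 1, the mode has j-th component (aⱼ − 1)/(Σaᵢ − K).
Here Σaᵢ = 45 and K = 3, so p_3 = (16 − 1)/(45 − 3) = 15/42 ≈ 0.3571.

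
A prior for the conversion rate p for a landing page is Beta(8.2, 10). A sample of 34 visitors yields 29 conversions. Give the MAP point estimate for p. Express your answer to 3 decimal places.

p̂_MAP = 0.721

Prior: Beta(8.2, 10).
Data: 29 successes in 34 trials. The binomial likelihood contributes p^29(1−p)^5, so the posterior is Beta(8.2+29, 10+5) = Beta(37.2, 15).
For Beta(a, b) with a, b > 1 the mode is (a−1)/(a+b−2) = 36.2/50.2 ≈ 0.721.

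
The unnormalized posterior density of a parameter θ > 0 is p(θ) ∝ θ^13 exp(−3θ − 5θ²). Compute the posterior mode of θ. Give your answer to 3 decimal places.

θ̂_MAP = 1.000

ℓ'(θ) = 13/θ − 3 − 10θ. Setting this to zero and multiplying by θ: 10θ² + 3θ − 13 = 0.
θ = (−3 + √(3² + 4·10·13)) / (2·10) = (−3 + √529) / 20 = (−3 + 23)/20 = 1.
ℓ''(θ) = −13/θ² − 10 < 0, confirming a maximum.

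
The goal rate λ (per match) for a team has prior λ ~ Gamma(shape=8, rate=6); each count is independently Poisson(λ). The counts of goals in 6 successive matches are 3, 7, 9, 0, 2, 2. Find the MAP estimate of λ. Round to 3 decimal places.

λ̂_MAP = 2.500

Σxᵢ = 3+7+9+0+2+2 = 23, with n = 6.
Posterior ∝ λ^7e^(−6λ) · λ^23e^(−6λ) = λ^30e^(−12λ), i.e. Gamma(shape=31, rate=12).
The mode of a Gamma(a, b) with a ≥ 1 (shape–rate) is (a−1)/b = 30/12 ≈ 2.500.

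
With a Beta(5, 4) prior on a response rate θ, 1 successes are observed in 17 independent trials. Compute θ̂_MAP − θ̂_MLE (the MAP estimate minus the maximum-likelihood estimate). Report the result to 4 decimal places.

MAP − MLE = 0.1495

Posterior is Beta(6, 20); MAP = (6−1)/(26−2) = 5/24 ≈ 0.20833.
MLE ignores the prior: θ̂_MLE = k/n = 1/17 ≈ 0.05882.
Difference = 5/24 − 1/17 = 61/408 ≈ 0.1495.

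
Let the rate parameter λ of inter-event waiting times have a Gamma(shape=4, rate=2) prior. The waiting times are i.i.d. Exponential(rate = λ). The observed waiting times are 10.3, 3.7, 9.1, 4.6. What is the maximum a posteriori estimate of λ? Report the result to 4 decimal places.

The Exponential(rate=λ) likelihood is ∝ λ^n e^(−λΣtᵢ). Here n = 4 and Σtᵢ = 10.3 + 3.7 + 9.1 + 4.6 = 27.7.
Posterior ∝ λ^3e^(−2λ) · λ^4e^(−27.7λ) = λ^7e^(−29.7λ), i.e. Gamma(8, 29.7).
Mode = (a−1)/b = 7/29.7 ≈ 0.2357.

λ̂_MAP = 0.2357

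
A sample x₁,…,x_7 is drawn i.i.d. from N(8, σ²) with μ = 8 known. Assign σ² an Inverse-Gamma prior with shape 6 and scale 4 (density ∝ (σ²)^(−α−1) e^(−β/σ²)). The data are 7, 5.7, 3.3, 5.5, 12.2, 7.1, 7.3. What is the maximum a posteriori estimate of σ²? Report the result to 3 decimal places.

Sum of squared deviations about the known mean: SS = (7−8)² + (5.7−8)² + (3.3−8)² + (5.5−8)² + (12.2−8)² + (7.1−8)² + (7.3−8)² = 53.57.
The Normal likelihood contributes (σ²)^(−n/2) exp(−SS/(2σ²)), so the posterior is Inverse-Gamma(α + n/2, β + SS/2) = Inverse-Gamma(9.5, 30.785).
The mode of Inverse-Gamma(a, b) is b/(a+1) = 30.785/10.5 ≈ 2.932.

σ̂²_MAP = 2.932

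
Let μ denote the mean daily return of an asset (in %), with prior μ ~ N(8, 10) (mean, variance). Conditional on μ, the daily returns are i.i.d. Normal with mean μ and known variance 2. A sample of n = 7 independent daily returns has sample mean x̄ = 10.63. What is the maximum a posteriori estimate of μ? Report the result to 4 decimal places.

n = 7, x̄ = 10.63.
For a Normal prior and Normal likelihood with known variance, the posterior is Normal; its mode equals its mean, the precision-weighted average.
Prior precision 1/σ₀² = 1/10 = 0.1; data precision n/σ² = 7/2 = 3.5.
μ̂ = (0.1·8 + 3.5·10.63) / (0.1 + 3.5) = 38.005/3.6 = 7601/720 ≈ 10.5569.

μ̂_MAP = 10.5569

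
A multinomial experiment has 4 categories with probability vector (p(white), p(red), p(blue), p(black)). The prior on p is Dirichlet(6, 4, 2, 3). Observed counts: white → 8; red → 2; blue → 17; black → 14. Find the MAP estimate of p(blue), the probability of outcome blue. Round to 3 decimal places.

MAP estimate of p(blue) = 0.346

The posterior is Dirichlet(αᵢ + nᵢ) = Dirichlet(14, 6, 19, 17).
For a Dirichlet(a₁,…,a_K) with all aᵢ > 1, the mode has j-th component (aⱼ − 1)/(Σaᵢ − K).
Here Σaᵢ = 56 and K = 4, so p(blue) = (19 − 1)/(56 − 4) = 18/52 ≈ 0.346.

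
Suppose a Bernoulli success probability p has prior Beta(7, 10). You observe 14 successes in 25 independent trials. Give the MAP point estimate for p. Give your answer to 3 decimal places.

Prior: Beta(7, 10).
Data: 14 successes in 25 trials. The binomial likelihood contributes p^14(1−p)^11, so the posterior is Beta(7+14, 10+11) = Beta(21, 21).
For Beta(a, b) with a, b > 1 the mode is (a−1)/(a+b−2) = 20/40 ≈ 0.500.

p̂_MAP = 0.500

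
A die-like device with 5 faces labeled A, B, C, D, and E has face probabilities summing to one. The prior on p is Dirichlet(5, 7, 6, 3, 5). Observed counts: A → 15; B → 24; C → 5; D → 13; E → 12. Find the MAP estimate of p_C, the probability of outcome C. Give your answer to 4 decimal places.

MAP estimate of p_C = 0.1111

The posterior is Dirichlet(αᵢ + nᵢ) = Dirichlet(20, 31, 11, 16, 17).
For a Dirichlet(a₁,…,a_K) with all aᵢ > 1, the mode has j-th component (aⱼ − 1)/(Σaᵢ − K).
Here Σaᵢ = 95 and K = 5, so p_C = (11 − 1)/(95 − 5) = 10/90 ≈ 0.1111.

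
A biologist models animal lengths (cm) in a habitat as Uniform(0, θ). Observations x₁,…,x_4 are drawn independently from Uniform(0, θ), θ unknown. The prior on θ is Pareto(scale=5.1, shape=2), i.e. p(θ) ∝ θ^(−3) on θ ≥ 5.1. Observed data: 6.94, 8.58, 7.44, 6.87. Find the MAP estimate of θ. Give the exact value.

The Uniform(0, θ) likelihood is θ^(−n) for θ ≥ max(xᵢ), zero otherwise. Here max(xᵢ) = 8.58.
Posterior ∝ θ^(−3) · θ^(−4) = θ^(−7) on θ ≥ max(5.1, 8.58) = 8.58.
This density is strictly decreasing in θ, so the posterior mode lies at the lower boundary of the support.

θ̂_MAP = 8.58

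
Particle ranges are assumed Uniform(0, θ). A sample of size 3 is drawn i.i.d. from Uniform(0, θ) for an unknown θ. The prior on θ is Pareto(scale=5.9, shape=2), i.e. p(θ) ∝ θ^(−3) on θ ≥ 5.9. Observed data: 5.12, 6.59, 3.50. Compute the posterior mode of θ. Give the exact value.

The Uniform(0, θ) likelihood is θ^(−n) for θ ≥ max(xᵢ), zero otherwise. Here max(xᵢ) = 6.59.
Posterior ∝ θ^(−3) · θ^(−3) = θ^(−6) on θ ≥ max(5.9, 6.59) = 6.59.
This density is strictly decreasing in θ, so the posterior mode lies at the lower boundary of the support.

θ̂_MAP = 6.59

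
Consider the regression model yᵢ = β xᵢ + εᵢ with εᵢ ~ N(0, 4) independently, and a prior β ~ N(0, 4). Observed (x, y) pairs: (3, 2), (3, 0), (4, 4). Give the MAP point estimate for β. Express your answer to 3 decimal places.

log p(β | y) = −Σ(yᵢ − βxᵢ)²/(2·4) − β²/(2·4) + const.
Setting the derivative to zero: Σxᵢ(yᵢ − βxᵢ)/4 − β/4 = 0, so β = Σxᵢyᵢ / (Σxᵢ² + σ²/τ²).
Σxᵢyᵢ = 3·2 + 3·0 + 4·4 = 22; Σxᵢ² = 34; σ²/τ² = 1.
β̂_MAP = 22 / (34 + 1) = 22/35 ≈ 0.629.

β̂_MAP = 0.629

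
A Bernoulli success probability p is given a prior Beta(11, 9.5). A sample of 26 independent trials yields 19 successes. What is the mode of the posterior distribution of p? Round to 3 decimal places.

Prior: Beta(11, 9.5).
Data: 19 successes in 26 trials. The binomial likelihood contributes p^19(1−p)^7, so the posterior is Beta(11+19, 9.5+7) = Beta(30, 16.5).
For Beta(a, b) with a, b > 1 the mode is (a−1)/(a+b−2) = 29/44.5 ≈ 0.652.

p̂_MAP = 0.652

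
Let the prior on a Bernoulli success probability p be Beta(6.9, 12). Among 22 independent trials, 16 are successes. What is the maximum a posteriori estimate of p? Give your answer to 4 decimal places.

Prior: Beta(6.9, 12).
Data: 16 successes in 22 trials. The binomial likelihood contributes p^16(1−p)^6, so the posterior is Beta(6.9+16, 12+6) = Beta(22.9, 18).
For Beta(a, b) with a, b > 1 the mode is (a−1)/(a+b−2) = 21.9/38.9 ≈ 0.5630.

p̂_MAP = 0.5630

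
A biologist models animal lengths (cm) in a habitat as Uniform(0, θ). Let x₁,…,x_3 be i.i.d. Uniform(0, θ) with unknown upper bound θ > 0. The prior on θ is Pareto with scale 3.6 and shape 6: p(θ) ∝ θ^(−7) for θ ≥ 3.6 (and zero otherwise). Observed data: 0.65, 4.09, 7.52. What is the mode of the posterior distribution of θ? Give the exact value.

The Uniform(0, θ) likelihood is θ^(−n) for θ ≥ max(xᵢ), zero otherwise. Here max(xᵢ) = 7.52.
Posterior ∝ θ^(−7) · θ^(−3) = θ^(−10) on θ ≥ max(3.6, 7.52) = 7.52.
This density is strictly decreasing in θ, so the posterior mode lies at the lower boundary of the support.

θ̂_MAP = 7.52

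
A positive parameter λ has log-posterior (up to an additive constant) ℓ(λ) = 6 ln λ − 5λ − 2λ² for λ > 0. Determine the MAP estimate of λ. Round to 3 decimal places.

ℓ'(λ) = 6/λ − 5 − 4λ. Setting this to zero and multiplying by λ: 4λ² + 5λ − 6 = 0.
λ = (−5 + √(5² + 4·4·6)) / (2·4) = (−5 + √121) / 8 = (−5 + 11)/8 = 3/4.
ℓ''(λ) = −6/λ² − 4 < 0, confirming a maximum.

λ̂_MAP = 0.750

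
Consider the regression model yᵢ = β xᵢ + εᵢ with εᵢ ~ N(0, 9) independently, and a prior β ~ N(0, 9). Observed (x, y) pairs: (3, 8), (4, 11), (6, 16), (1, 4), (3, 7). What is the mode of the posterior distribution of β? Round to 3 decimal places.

β̂_MAP = 2.625

log p(β | y) = −Σ(yᵢ − βxᵢ)²/(2·9) − β²/(2·9) + const.
Setting the derivative to zero: Σxᵢ(yᵢ − βxᵢ)/9 − β/9 = 0, so β = Σxᵢyᵢ / (Σxᵢ² + σ²/τ²).
Σxᵢyᵢ = 3·8 + 4·11 + 6·16 + 1·4 + 3·7 = 189; Σxᵢ² = 71; σ²/τ² = 1.
β̂_MAP = 189 / (71 + 1) = 189/72 ≈ 2.625.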